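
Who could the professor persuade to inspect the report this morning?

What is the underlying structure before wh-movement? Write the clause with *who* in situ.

The filler 'who' is interpreted as the direct object of 'persuade'. Wh-movement fronts it, leaving a gap right after 'persuade':
Who could the professor persuade ___ to inspect the report this morning?

The professor could persuade who to inspect the report this morning.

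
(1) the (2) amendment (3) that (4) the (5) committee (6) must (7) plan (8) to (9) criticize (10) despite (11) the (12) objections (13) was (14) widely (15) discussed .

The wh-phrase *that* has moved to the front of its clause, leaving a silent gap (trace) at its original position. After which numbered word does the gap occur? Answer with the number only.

9

'that' is the direct object of 'criticize'. Wh-movement fronts it, leaving a gap right after 'criticize':
The amendment that the committee must plan to criticize ___ despite the objections was widely discussed.
'criticize' is word 9.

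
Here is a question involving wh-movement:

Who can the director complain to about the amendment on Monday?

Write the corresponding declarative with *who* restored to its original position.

'who' functions as the object of the preposition 'to'. Wh-movement fronts it, leaving a gap right after 'to':
Who can the director complain to ___ about the amendment on Monday?

The director can complain to who about the amendment on Monday.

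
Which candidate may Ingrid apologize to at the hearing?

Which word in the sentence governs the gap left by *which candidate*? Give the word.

to

Before movement: Ingrid may apologize to which candidate at the hearing.
'which candidate' functions as the object of the preposition 'to'. Wh-movement fronts it, leaving a gap right after 'to':
Which candidate may Ingrid apologize to ___ at the hearing?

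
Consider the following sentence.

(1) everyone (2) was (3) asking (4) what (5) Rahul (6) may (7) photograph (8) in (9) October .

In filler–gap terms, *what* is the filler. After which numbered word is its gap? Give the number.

Before movement: Rahul may photograph what in October.
'what' is the direct object of 'photograph'. Fronting leaves a gap immediately after 'photograph':
Everyone was asking what Rahul may photograph ___ in October.
'photograph' is word 7.

7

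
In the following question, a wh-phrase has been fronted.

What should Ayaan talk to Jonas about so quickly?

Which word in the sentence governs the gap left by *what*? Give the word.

In situ: Ayaan should talk to Jonas about what so quickly.
'what' is the object of the preposition 'about'. It moves to the left edge, and the trace sits right after 'about':
What should Ayaan talk to Jonas about ___ so quickly?

about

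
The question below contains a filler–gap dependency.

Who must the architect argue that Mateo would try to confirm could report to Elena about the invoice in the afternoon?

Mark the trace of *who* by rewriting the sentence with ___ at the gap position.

Before movement: The architect must argue that Mateo would try to confirm who could report to Elena about the invoice in the afternoon.
'who' is the subject of the clause embedded under 'confirm'. The gap is right after 'confirm'.

Who must the architect argue that Mateo would try to confirm ___ could report to Elena about the invoice in the afternoon?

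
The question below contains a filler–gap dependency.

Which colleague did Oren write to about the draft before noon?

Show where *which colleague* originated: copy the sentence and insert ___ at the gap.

Which colleague did Oren write to ___ about the draft before noon?

Before movement: Oren did write to which colleague about the draft before noon.
'which colleague' functions as the object of the preposition 'to'. The gap is right after 'to'.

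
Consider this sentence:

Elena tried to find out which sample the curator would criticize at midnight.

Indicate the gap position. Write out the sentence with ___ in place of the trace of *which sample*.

Before movement: The curator would criticize which sample at midnight.
'which sample' is the direct object of 'criticize'. The gap is right after 'criticize'.

Elena tried to find out which sample the curator would criticize ___ at midnight.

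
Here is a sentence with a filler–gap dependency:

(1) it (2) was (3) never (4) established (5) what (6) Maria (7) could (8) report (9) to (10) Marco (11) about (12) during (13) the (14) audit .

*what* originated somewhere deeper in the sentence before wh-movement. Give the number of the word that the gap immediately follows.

11

Pre-movement form: Maria could report to Marco about what during the audit.
The filler 'what' is interpreted as the object of the preposition 'about'. It moves to the left edge, and the trace sits right after 'about':
It was never established what Maria could report to Marco about ___ during the audit.
'about' is word 11.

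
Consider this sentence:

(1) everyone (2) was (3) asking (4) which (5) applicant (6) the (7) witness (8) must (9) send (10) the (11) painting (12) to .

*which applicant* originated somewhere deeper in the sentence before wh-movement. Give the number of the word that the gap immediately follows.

Underlying clause: The witness must send the painting to which applicant.
'which applicant' is the object of the preposition 'to' (recipient of 'send'). Wh-movement fronts it, leaving a gap right after 'to':
Everyone was asking which applicant the witness must send the painting to ___.
'to' is word 12.

12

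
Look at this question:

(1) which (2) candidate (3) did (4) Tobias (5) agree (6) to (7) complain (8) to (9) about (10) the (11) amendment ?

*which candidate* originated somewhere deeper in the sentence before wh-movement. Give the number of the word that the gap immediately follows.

Pre-movement form: Tobias did agree to complain to which candidate about the amendment.
'which candidate' is the object of the preposition 'to'. It moves to the left edge, and the trace sits right after 'to':
Which candidate did Tobias agree to complain to ___ about the amendment?
'to' is word 8.

8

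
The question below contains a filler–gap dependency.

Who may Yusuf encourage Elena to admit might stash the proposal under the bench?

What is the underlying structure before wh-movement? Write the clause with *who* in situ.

'who' functions as the subject of the clause embedded under 'admit'. Wh-movement fronts it, leaving a gap right after 'admit':
Who may Yusuf encourage Elena to admit ___ might stash the proposal under the bench?

Yusuf may encourage Elena to admit who might stash the proposal under the bench.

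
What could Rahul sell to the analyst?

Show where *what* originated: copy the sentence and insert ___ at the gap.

Underlying clause: Rahul could sell what to the analyst.
'what' functions as the direct object of 'sell'. The gap is right after 'sell'.

What could Rahul sell ___ to the analyst?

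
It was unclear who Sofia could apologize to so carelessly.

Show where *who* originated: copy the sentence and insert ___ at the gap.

Underlying clause: Sofia could apologize to who so carelessly.
The filler 'who' is interpreted as the object of the preposition 'to'. The gap is right after 'to'.

It was unclear who Sofia could apologize to ___ so carelessly.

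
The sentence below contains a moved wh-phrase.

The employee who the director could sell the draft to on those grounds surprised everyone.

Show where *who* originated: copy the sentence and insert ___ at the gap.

'who' is the object of the preposition 'to' (recipient of 'sell'). The gap is right after 'to'.

The employee who the director could sell the draft to ___ on those grounds surprised everyone.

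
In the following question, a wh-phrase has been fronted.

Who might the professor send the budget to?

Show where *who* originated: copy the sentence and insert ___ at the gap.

Pre-movement form: The professor might send the budget to who.
'who' functions as the object of the preposition 'to' (recipient of 'send'). The gap is right after 'to'.

Who might the professor send the budget to ___?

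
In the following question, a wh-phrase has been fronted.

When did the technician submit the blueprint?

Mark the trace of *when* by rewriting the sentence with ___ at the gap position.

When did the technician submit the blueprint ___?

In situ: The technician did submit the blueprint when.
The filler 'when' is interpreted as the temporal adjunct. The gap is right after 'blueprint'.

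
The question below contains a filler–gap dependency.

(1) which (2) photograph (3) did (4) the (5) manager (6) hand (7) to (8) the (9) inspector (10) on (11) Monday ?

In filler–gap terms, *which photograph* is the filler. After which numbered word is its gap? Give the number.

6

Pre-movement form: The manager did hand which photograph to the inspector on Monday.
'which photograph' functions as the direct object of 'hand'. It moves to the left edge, and the trace sits right after 'hand':
Which photograph did the manager hand ___ to the inspector on Monday?
'hand' is word 6.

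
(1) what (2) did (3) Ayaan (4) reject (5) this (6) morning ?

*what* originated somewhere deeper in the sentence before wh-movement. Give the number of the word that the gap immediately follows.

4

Before movement: Ayaan did reject what this morning.
The filler 'what' is interpreted as the direct object of 'reject'. Wh-movement fronts it, leaving a gap right after 'reject':
What did Ayaan reject ___ this morning?
'reject' is word 4.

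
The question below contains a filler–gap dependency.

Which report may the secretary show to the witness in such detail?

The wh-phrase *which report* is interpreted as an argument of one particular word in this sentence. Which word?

show

Underlying clause: The secretary may show which report to the witness in such detail.
The filler 'which report' is interpreted as the direct object of 'show'. It moves to the left edge, and the trace sits right after 'show':
Which report may the secretary show ___ to the witness in such detail?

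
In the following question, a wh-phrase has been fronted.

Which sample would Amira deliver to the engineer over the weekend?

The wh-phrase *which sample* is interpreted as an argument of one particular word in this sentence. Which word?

deliver

Pre-movement form: Amira would deliver which sample to the engineer over the weekend.
'which sample' is the direct object of 'deliver'. Fronting leaves a gap immediately after 'deliver':
Which sample would Amira deliver ___ to the engineer over the weekend?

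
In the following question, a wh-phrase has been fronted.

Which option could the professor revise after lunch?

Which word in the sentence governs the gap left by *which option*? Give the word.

revise

In situ: The professor could revise which option after lunch.
'which option' functions as the direct object of 'revise'. It moves to the left edge, and the trace sits right after 'revise':
Which option could the professor revise ___ after lunch?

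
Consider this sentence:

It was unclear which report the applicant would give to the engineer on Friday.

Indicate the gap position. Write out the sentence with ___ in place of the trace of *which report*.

It was unclear which report the applicant would give ___ to the engineer on Friday.

Before movement: The applicant would give which report to the engineer on Friday.
The filler 'which report' is interpreted as the direct object of 'give'. The gap is right after 'give'.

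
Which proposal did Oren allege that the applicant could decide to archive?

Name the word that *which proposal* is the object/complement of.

In situ: Oren did allege that the applicant could decide to archive which proposal.
'which proposal' functions as the direct object of 'archive'. Fronting leaves a gap immediately after 'archive':
Which proposal did Oren allege that the applicant could decide to archive ___?

archive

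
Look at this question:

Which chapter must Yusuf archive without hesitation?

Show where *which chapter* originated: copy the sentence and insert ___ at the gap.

Which chapter must Yusuf archive ___ without hesitation?

Underlying clause: Yusuf must archive which chapter without hesitation.
'which chapter' functions as the direct object of 'archive'. The gap is right after 'archive'.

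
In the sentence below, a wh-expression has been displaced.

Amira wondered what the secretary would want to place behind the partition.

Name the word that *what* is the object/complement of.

place

Underlying clause: The secretary would want to place what behind the partition.
'what' is the direct object of 'place'. Wh-movement fronts it, leaving a gap right after 'place':
Amira wondered what the secretary would want to place ___ behind the partition.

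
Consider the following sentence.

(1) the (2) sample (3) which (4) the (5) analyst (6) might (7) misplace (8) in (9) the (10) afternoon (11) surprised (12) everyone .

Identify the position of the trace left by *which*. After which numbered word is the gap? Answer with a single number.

7

The filler 'which' is interpreted as the direct object of 'misplace'. Wh-movement fronts it, leaving a gap right after 'misplace':
The sample which the analyst might misplace ___ in the afternoon surprised everyone.
'misplace' is word 7.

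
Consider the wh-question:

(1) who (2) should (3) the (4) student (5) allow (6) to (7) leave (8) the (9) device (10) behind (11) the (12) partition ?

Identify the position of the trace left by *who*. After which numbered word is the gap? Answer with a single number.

Underlying clause: The student should allow who to leave the device behind the partition.
'who' is the direct object of 'allow'. It moves to the left edge, and the trace sits right after 'allow':
Who should the student allow ___ to leave the device behind the partition?
'allow' is word 5.

5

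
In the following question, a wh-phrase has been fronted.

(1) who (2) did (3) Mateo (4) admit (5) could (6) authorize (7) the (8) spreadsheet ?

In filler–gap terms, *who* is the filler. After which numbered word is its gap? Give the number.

4

In situ: Mateo did admit who could authorize the spreadsheet.
'who' is the subject of the clause embedded under 'admit'. Wh-movement fronts it, leaving a gap right after 'admit':
Who did Mateo admit ___ could authorize the spreadsheet?
'admit' is word 4.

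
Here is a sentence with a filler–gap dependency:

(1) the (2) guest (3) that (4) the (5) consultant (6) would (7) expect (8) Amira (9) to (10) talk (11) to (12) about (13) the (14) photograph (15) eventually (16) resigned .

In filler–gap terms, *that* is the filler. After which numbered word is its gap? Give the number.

11

'that' is the object of the preposition 'to'. Wh-movement fronts it, leaving a gap right after 'to':
The guest that the consultant would expect Amira to talk to ___ about the photograph eventually resigned.
'to' is word 11.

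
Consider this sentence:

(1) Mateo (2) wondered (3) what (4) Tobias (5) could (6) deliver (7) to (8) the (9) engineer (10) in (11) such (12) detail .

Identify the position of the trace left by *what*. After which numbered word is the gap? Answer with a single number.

Before movement: Tobias could deliver what to the engineer in such detail.
'what' functions as the direct object of 'deliver'. Fronting leaves a gap immediately after 'deliver':
Mateo wondered what Tobias could deliver ___ to the engineer in such detail.
'deliver' is word 6.

6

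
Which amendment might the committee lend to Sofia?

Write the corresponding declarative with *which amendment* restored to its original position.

The filler 'which amendment' is interpreted as the direct object of 'lend'. Wh-movement fronts it, leaving a gap right after 'lend':
Which amendment might the committee lend ___ to Sofia?

The committee might lend which amendment to Sofia.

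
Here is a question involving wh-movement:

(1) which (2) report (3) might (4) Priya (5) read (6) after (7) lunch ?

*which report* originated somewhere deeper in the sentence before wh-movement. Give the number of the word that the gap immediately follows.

5

Before movement: Priya might read which report after lunch.
'which report' functions as the direct object of 'read'. Fronting leaves a gap immediately after 'read':
Which report might Priya read ___ after lunch?
'read' is word 5.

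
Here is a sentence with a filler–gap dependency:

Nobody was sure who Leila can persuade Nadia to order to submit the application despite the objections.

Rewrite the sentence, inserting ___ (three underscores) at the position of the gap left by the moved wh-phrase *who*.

Pre-movement form: Leila can persuade Nadia to order who to submit the application despite the objections.
'who' is the direct object of 'order'. The gap is right after 'order'.

Nobody was sure who Leila can persuade Nadia to order ___ to submit the application despite the objections.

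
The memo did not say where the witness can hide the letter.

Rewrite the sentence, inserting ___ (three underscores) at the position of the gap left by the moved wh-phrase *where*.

The memo did not say where the witness can hide the letter ___.

In situ: The witness can hide the letter where.
'where' functions as the locative complement of 'hide'. The gap is right after 'letter'.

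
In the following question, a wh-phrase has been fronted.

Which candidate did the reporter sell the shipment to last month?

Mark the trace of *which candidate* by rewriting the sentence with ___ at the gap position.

In situ: The reporter did sell the shipment to which candidate last month.
'which candidate' functions as the object of the preposition 'to' (recipient of 'sell'). The gap is right after 'to'.

Which candidate did the reporter sell the shipment to ___ last month?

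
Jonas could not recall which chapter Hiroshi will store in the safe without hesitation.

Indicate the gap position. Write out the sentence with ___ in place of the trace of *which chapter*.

Jonas could not recall which chapter Hiroshi will store ___ in the safe without hesitation.

Pre-movement form: Hiroshi will store which chapter in the safe without hesitation.
The filler 'which chapter' is interpreted as the direct object of 'store'. The gap is right after 'store'.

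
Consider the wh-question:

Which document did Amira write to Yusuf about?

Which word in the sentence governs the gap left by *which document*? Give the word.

Before movement: Amira did write to Yusuf about which document.
'which document' functions as the object of the preposition 'about'. It moves to the left edge, and the trace sits right after 'about':
Which document did Amira write to Yusuf about ___?

about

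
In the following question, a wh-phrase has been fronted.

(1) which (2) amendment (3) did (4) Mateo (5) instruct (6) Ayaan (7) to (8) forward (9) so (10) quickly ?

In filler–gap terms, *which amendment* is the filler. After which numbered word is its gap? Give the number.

Before movement: Mateo did instruct Ayaan to forward which amendment so quickly.
The filler 'which amendment' is interpreted as the direct object of 'forward'. Fronting leaves a gap immediately after 'forward':
Which amendment did Mateo instruct Ayaan to forward ___ so quickly?
'forward' is word 8.

8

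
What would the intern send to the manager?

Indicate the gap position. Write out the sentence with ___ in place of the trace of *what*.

What would the intern send ___ to the manager?

Pre-movement form: The intern would send what to the manager.
The filler 'what' is interpreted as the direct object of 'send'. The gap is right after 'send'.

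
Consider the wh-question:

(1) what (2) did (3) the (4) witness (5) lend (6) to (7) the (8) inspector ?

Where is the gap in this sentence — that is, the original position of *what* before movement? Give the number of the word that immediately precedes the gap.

In situ: The witness did lend what to the inspector.
'what' is the direct object of 'lend'. It moves to the left edge, and the trace sits right after 'lend':
What did the witness lend ___ to the inspector?
'lend' is word 5.

5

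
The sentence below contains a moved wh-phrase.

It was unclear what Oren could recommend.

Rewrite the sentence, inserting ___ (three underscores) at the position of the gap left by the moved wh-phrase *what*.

It was unclear what Oren could recommend ___.

Underlying clause: Oren could recommend what.
The filler 'what' is interpreted as the direct object of 'recommend'. The gap is right after 'recommend'.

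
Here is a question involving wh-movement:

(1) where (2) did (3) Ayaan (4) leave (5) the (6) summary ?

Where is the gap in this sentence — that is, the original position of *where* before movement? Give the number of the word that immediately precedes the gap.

6

Before movement: Ayaan did leave the summary where.
'where' functions as the locative complement of 'leave'. Wh-movement fronts it, leaving a gap right after 'summary':
Where did Ayaan leave the summary ___?
'summary' is word 6.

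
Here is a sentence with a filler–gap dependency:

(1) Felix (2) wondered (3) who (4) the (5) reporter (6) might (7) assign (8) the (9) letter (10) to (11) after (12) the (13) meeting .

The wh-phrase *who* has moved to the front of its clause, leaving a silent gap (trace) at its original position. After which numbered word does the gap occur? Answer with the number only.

10

Pre-movement form: The reporter might assign the letter to who after the meeting.
The filler 'who' is interpreted as the object of the preposition 'to' (recipient of 'assign'). It moves to the left edge, and the trace sits right after 'to':
Felix wondered who the reporter might assign the letter to ___ after the meeting.
'to' is word 10.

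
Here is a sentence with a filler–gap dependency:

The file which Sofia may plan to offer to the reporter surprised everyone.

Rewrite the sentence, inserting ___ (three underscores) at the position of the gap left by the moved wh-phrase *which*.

The file which Sofia may plan to offer ___ to the reporter surprised everyone.

'which' functions as the direct object of 'offer'. The gap is right after 'offer'.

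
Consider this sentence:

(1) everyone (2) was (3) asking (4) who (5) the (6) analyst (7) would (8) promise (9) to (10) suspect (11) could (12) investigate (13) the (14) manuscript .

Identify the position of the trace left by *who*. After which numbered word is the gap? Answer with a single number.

10

Underlying clause: The analyst would promise to suspect who could investigate the manuscript.
The filler 'who' is interpreted as the subject of the clause embedded under 'suspect'. Wh-movement fronts it, leaving a gap right after 'suspect':
Everyone was asking who the analyst would promise to suspect ___ could investigate the manuscript.
'suspect' is word 10.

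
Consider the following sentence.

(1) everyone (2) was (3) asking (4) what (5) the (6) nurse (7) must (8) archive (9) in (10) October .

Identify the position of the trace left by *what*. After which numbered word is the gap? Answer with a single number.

In situ: The nurse must archive what in October.
The filler 'what' is interpreted as the direct object of 'archive'. Fronting leaves a gap immediately after 'archive':
Everyone was asking what the nurse must archive ___ in October.
'archive' is word 8.

8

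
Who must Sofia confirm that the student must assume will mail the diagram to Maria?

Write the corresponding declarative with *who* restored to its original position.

Sofia must confirm that the student must assume who will mail the diagram to Maria.

'who' is the subject of the clause embedded under 'assume'. Fronting leaves a gap immediately after 'assume':
Who must Sofia confirm that the student must assume ___ will mail the diagram to Maria?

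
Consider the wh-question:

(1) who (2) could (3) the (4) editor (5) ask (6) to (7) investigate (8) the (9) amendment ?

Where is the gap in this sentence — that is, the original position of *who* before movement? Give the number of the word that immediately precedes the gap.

5

In situ: The editor could ask who to investigate the amendment.
'who' functions as the direct object of 'ask'. It moves to the left edge, and the trace sits right after 'ask':
Who could the editor ask ___ to investigate the amendment?
'ask' is word 5.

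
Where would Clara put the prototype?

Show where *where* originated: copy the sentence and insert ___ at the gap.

In situ: Clara would put the prototype where.
'where' is the locative complement of 'put'. The gap is right after 'prototype'.

Where would Clara put the prototype ___?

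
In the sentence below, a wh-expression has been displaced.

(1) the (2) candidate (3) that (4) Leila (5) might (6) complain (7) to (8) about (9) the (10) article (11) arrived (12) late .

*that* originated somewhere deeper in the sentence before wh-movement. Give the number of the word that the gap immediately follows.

'that' is the object of the preposition 'to'. It moves to the left edge, and the trace sits right after 'to':
The candidate that Leila might complain to ___ about the article arrived late.
'to' is word 7.

7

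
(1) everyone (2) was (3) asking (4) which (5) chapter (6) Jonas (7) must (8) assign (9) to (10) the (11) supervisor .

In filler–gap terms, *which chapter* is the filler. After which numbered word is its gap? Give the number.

Pre-movement form: Jonas must assign which chapter to the supervisor.
The filler 'which chapter' is interpreted as the direct object of 'assign'. Wh-movement fronts it, leaving a gap right after 'assign':
Everyone was asking which chapter Jonas must assign ___ to the supervisor.
'assign' is word 8.

8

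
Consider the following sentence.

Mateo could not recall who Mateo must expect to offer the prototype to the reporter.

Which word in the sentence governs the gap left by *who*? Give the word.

expect

In situ: Mateo must expect who to offer the prototype to the reporter.
'who' is the direct object of 'expect'. It moves to the left edge, and the trace sits right after 'expect':
Mateo could not recall who Mateo must expect ___ to offer the prototype to the reporter.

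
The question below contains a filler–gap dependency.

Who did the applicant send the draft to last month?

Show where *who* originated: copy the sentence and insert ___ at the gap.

Who did the applicant send the draft to ___ last month?

Underlying clause: The applicant did send the draft to who last month.
'who' is the object of the preposition 'to' (recipient of 'send'). The gap is right after 'to'.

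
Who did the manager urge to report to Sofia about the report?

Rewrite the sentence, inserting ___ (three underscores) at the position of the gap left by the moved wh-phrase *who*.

Who did the manager urge ___ to report to Sofia about the report?

Underlying clause: The manager did urge who to report to Sofia about the report.
The filler 'who' is interpreted as the direct object of 'urge'. The gap is right after 'urge'.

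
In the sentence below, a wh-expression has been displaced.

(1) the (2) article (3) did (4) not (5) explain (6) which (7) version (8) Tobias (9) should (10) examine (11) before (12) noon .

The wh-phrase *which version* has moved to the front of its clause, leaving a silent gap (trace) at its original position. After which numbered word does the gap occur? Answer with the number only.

10

Underlying clause: Tobias should examine which version before noon.
'which version' functions as the direct object of 'examine'. It moves to the left edge, and the trace sits right after 'examine':
The article did not explain which version Tobias should examine ___ before noon.
'examine' is word 10.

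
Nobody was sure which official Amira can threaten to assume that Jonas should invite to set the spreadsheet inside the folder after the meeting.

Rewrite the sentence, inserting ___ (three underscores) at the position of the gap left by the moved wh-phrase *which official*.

Underlying clause: Amira can threaten to assume that Jonas should invite which official to set the spreadsheet inside the folder after the meeting.
'which official' functions as the direct object of 'invite'. The gap is right after 'invite'.

Nobody was sure which official Amira can threaten to assume that Jonas should invite ___ to set the spreadsheet inside the folder after the meeting.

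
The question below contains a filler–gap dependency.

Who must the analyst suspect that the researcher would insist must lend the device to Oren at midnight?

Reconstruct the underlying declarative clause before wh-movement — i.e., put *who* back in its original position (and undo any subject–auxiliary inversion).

The analyst must suspect that the researcher would insist who must lend the device to Oren at midnight.

'who' functions as the subject of the clause embedded under 'insist'. Fronting leaves a gap immediately after 'insist':
Who must the analyst suspect that the researcher would insist ___ must lend the device to Oren at midnight?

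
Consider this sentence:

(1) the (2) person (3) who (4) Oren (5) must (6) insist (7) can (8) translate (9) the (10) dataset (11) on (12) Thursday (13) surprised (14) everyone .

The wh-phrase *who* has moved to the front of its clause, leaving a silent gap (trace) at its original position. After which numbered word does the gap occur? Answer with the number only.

'who' functions as the subject of the clause embedded under 'insist'. It moves to the left edge, and the trace sits right after 'insist':
The person who Oren must insist ___ can translate the dataset on Thursday surprised everyone.
'insist' is word 6.

6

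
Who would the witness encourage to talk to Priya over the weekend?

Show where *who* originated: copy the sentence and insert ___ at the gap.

Who would the witness encourage ___ to talk to Priya over the weekend?

Pre-movement form: The witness would encourage who to talk to Priya over the weekend.
The filler 'who' is interpreted as the direct object of 'encourage'. The gap is right after 'encourage'.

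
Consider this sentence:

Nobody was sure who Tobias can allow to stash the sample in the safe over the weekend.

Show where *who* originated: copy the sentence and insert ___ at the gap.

Nobody was sure who Tobias can allow ___ to stash the sample in the safe over the weekend.

In situ: Tobias can allow who to stash the sample in the safe over the weekend.
'who' is the direct object of 'allow'. The gap is right after 'allow'.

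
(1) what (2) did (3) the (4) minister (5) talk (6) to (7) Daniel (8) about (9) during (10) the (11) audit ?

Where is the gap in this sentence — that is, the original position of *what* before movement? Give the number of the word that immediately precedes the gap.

Underlying clause: The minister did talk to Daniel about what during the audit.
'what' is the object of the preposition 'about'. Fronting leaves a gap immediately after 'about':
What did the minister talk to Daniel about ___ during the audit?
'about' is word 8.

8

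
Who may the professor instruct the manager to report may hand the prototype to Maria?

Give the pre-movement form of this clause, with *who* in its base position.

The professor may instruct the manager to report who may hand the prototype to Maria.

The filler 'who' is interpreted as the subject of the clause embedded under 'report'. It moves to the left edge, and the trace sits right after 'report':
Who may the professor instruct the manager to report ___ may hand the prototype to Maria?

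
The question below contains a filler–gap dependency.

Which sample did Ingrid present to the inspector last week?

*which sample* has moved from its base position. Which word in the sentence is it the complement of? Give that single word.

Pre-movement form: Ingrid did present which sample to the inspector last week.
'which sample' is the direct object of 'present'. Wh-movement fronts it, leaving a gap right after 'present':
Which sample did Ingrid present ___ to the inspector last week?

present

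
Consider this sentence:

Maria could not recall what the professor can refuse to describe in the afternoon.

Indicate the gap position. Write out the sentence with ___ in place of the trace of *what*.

Maria could not recall what the professor can refuse to describe ___ in the afternoon.

In situ: The professor can refuse to describe what in the afternoon.
'what' is the direct object of 'describe'. The gap is right after 'describe'.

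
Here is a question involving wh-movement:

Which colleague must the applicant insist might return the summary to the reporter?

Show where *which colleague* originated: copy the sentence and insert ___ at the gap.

Before movement: The applicant must insist which colleague might return the summary to the reporter.
The filler 'which colleague' is interpreted as the subject of the clause embedded under 'insist'. The gap is right after 'insist'.

Which colleague must the applicant insist ___ might return the summary to the reporter?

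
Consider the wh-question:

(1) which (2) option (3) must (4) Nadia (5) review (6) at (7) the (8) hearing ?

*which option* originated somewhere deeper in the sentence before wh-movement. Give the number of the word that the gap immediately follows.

5

Pre-movement form: Nadia must review which option at the hearing.
'which option' functions as the direct object of 'review'. Wh-movement fronts it, leaving a gap right after 'review':
Which option must Nadia review ___ at the hearing?
'review' is word 5.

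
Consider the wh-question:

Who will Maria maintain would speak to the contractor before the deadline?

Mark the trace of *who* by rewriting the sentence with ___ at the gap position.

Before movement: Maria will maintain who would speak to the contractor before the deadline.
'who' is the subject of the clause embedded under 'maintain'. The gap is right after 'maintain'.

Who will Maria maintain ___ would speak to the contractor before the deadline?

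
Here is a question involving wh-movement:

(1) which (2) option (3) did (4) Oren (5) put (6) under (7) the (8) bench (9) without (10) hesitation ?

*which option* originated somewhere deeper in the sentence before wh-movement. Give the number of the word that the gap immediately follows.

5

Pre-movement form: Oren did put which option under the bench without hesitation.
The filler 'which option' is interpreted as the direct object of 'put'. Wh-movement fronts it, leaving a gap right after 'put':
Which option did Oren put ___ under the bench without hesitation?
'put' is word 5.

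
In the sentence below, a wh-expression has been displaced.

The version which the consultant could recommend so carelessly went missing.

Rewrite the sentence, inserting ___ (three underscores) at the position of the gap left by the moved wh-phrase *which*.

The version which the consultant could recommend ___ so carelessly went missing.

The filler 'which' is interpreted as the direct object of 'recommend'. The gap is right after 'recommend'.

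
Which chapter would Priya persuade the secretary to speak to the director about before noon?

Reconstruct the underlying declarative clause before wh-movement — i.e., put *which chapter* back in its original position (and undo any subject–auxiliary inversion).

Priya would persuade the secretary to speak to the director about which chapter before noon.

'which chapter' functions as the object of the preposition 'about'. Fronting leaves a gap immediately after 'about':
Which chapter would Priya persuade the secretary to speak to the director about ___ before noon?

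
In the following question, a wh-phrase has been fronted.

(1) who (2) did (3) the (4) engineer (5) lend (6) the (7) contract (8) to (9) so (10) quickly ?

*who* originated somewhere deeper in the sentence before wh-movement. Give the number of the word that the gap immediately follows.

8

Before movement: The engineer did lend the contract to who so quickly.
'who' functions as the object of the preposition 'to' (recipient of 'lend'). Wh-movement fronts it, leaving a gap right after 'to':
Who did the engineer lend the contract to ___ so quickly?
'to' is word 8.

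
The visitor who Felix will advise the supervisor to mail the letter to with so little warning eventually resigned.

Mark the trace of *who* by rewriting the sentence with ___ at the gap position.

The filler 'who' is interpreted as the object of the preposition 'to' (recipient of 'mail'). The gap is right after 'to'.

The visitor who Felix will advise the supervisor to mail the letter to ___ with so little warning eventually resigned.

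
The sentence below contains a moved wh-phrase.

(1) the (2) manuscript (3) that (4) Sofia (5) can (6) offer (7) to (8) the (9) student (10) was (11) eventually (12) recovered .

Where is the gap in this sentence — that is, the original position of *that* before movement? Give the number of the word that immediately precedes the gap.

'that' functions as the direct object of 'offer'. Wh-movement fronts it, leaving a gap right after 'offer':
The manuscript that Sofia can offer ___ to the student was eventually recovered.
'offer' is word 6.

6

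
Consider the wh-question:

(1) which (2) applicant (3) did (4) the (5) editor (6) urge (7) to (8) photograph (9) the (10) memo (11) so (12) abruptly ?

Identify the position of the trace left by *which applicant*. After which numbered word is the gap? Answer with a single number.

6

In situ: The editor did urge which applicant to photograph the memo so abruptly.
'which applicant' functions as the direct object of 'urge'. Fronting leaves a gap immediately after 'urge':
Which applicant did the editor urge ___ to photograph the memo so abruptly?
'urge' is word 6.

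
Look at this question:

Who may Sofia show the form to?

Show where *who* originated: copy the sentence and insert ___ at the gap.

Pre-movement form: Sofia may show the form to who.
The filler 'who' is interpreted as the object of the preposition 'to' (recipient of 'show'). The gap is right after 'to'.

Who may Sofia show the form to ___?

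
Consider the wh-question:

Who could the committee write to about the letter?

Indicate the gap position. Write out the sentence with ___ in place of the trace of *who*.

In situ: The committee could write to who about the letter.
'who' functions as the object of the preposition 'to'. The gap is right after 'to'.

Who could the committee write to ___ about the letter?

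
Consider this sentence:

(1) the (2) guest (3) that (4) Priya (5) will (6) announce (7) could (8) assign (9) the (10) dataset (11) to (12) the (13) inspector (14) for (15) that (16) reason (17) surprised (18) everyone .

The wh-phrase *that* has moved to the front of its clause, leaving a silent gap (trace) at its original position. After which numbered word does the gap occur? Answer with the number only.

6

The filler 'that' is interpreted as the subject of the clause embedded under 'announce'. Fronting leaves a gap immediately after 'announce':
The guest that Priya will announce ___ could assign the dataset to the inspector for that reason surprised everyone.
'announce' is word 6.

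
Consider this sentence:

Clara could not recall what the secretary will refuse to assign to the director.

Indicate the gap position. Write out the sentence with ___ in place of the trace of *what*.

In situ: The secretary will refuse to assign what to the director.
'what' is the direct object of 'assign'. The gap is right after 'assign'.

Clara could not recall what the secretary will refuse to assign ___ to the director.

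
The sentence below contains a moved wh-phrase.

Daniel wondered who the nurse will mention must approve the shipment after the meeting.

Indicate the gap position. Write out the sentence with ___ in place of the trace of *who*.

Daniel wondered who the nurse will mention ___ must approve the shipment after the meeting.

Underlying clause: The nurse will mention who must approve the shipment after the meeting.
The filler 'who' is interpreted as the subject of the clause embedded under 'mention'. The gap is right after 'mention'.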